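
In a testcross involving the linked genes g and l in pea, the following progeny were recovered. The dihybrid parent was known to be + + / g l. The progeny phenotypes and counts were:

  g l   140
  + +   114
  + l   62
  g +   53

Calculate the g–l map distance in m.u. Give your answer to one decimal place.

31.2 m.u.

The recombinant classes are + l and g +: 62 + 53 = 115.
Recombination frequency = 115/369 = 0.3117 ≈ 31.2%, i.e. 31.2 m.u.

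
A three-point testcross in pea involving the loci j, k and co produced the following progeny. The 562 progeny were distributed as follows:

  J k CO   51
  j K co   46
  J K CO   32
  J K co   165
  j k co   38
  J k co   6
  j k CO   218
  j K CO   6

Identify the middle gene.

k

The two most frequent reciprocal classes, J K co and j k CO, are the parental types, so the F1 was J K co / j k CO.
The two rarest classes, J k co and j K CO, are the double crossovers. Comparing them with the parentals, only the k allele has switched, so k is the middle locus and the order is j – k – co.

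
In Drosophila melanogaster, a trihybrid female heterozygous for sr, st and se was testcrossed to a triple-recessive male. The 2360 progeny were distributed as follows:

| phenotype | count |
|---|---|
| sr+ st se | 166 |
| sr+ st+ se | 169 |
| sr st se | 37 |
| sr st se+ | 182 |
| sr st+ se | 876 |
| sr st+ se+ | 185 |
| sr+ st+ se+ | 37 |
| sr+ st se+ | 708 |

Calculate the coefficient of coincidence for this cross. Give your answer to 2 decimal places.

0.97

The two most frequent reciprocal classes, sr+ st se+ and sr st+ se, are the parental types, so the F1 was sr+ st se+ / sr st+ se.
The two rarest classes, sr+ st+ se+ and sr st se, are the double crossovers. Comparing them with the parentals, only the st allele has switched, so st is the middle locus and the order is se – st – sr.
se–st: (351 + 74)/2360 = 0.1801; st–sr: (351 + 74)/2360 = 0.1801.
Expected DCO frequency = 0.1801 × 0.1801 ≈ 0.03244; observed = 74/2360 ≈ 0.03136.
Coefficient of coincidence = 0.03136/0.03244 ≈ 0.97.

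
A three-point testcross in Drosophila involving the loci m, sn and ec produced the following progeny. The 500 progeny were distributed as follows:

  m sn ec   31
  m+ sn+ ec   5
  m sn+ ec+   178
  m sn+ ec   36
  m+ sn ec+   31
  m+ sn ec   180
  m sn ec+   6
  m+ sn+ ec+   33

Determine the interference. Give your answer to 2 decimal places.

The two most frequent reciprocal classes, m sn+ ec+ and m+ sn ec, are the parental types, so the F1 was m sn+ ec+ / m+ sn ec.
The two rarest classes, m sn ec+ and m+ sn+ ec, are the double crossovers. Comparing them with the parentals, only the sn allele has switched, so sn is the middle locus and the order is ec – sn – m.
ec–sn: (67 + 11)/500 = 0.1560; sn–m: (64 + 11)/500 = 0.1500.
Expected DCO frequency = 0.1560 × 0.1500 ≈ 0.02340; observed = 11/500 ≈ 0.02200.
Coefficient of coincidence = 0.02200/0.02340 ≈ 0.94; interference = 1 − 0.94 = 0.06.

0.06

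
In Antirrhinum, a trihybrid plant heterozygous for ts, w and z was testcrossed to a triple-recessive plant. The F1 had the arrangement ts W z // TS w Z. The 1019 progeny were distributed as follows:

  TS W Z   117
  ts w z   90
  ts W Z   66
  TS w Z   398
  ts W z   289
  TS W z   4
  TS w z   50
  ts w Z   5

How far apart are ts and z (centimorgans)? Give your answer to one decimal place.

The two rarest classes, TS W z and ts w Z, are the double crossovers. Comparing them with the parentals, only the ts allele has switched, so ts is the middle locus and the order is w – ts – z.
Crossovers in the ts–z interval produce the single-crossover classes ts W Z and TS w z (66 + 50 = 116) plus the double crossovers (9).
RF(ts–z) = (116 + 9) / 1019 = 125/1019 = 0.1227 → 12.3 centimorgans.

12.3 centimorgans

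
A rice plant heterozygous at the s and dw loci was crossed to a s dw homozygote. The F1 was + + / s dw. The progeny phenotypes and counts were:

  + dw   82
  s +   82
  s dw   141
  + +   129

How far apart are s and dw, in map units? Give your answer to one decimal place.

The recombinant classes are + dw and s +: 82 + 82 = 164.
Recombination frequency = 164/434 = 0.3779 ≈ 37.8%, i.e. 37.8 map units.

37.8 map units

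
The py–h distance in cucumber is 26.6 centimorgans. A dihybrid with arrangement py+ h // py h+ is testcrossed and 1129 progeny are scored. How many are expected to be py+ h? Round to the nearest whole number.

414

A map distance of 26.6 centimorgans corresponds to a recombination frequency of 0.266.
The F1 is py+ h / py h+, so py+ h is a parental gamete class with expected frequency (1 − r)/2 = 0.734/2 = 0.3670.
Expected number = 0.3670 × 1129 = 414.34 ≈ 414.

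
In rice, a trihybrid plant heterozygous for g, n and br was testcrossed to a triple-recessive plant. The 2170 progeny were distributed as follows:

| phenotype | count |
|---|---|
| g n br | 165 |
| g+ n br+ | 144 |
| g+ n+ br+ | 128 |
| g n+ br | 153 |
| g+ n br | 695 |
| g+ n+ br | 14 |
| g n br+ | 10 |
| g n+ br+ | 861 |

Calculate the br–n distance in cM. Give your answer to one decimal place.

14.8 cM

The two most frequent reciprocal classes, g n+ br+ and g+ n br, are the parental types, so the F1 was g n+ br+ / g+ n br.
The two rarest classes, g n br+ and g+ n+ br, are the double crossovers. Comparing them with the parentals, only the n allele has switched, so n is the middle locus and the order is g – n – br.
Crossovers in the n–br interval produce the single-crossover classes g n+ br and g+ n br+ (153 + 144 = 297) plus the double crossovers (24).
RF(n–br) = (297 + 24) / 2170 = 321/2170 = 0.1479 → 14.8 cM.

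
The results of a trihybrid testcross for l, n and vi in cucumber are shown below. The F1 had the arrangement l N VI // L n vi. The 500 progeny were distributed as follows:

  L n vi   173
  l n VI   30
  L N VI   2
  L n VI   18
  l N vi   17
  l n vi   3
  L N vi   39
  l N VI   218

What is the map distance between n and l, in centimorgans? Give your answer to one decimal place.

The two rarest classes, L N VI and l n vi, are the double crossovers. Comparing them with the parentals, only the l allele has switched, so l is the middle locus and the order is n – l – vi.
Crossovers in the n–l interval produce the single-crossover classes l n VI and L N vi (30 + 39 = 69) plus the double crossovers (5).
RF(n–l) = (69 + 5) / 500 = 74/500 = 0.1480 → 14.8 centimorgans.

14.8 centimorgans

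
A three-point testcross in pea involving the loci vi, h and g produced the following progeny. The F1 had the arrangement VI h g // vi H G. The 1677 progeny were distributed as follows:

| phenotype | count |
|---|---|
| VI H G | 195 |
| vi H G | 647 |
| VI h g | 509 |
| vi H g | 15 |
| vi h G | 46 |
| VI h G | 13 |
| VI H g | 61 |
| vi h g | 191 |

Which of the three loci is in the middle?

The two rarest classes, VI h G and vi H g, are the double crossovers. Comparing them with the parentals, only the g allele has switched, so g is the middle locus and the order is vi – g – h.

g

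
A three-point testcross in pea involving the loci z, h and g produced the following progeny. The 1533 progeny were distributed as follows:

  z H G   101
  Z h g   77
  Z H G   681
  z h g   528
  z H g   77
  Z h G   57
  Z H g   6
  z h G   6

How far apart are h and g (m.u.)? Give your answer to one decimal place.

The two most frequent reciprocal classes, Z H G and z h g, are the parental types, so the F1 was Z H G / z h g.
The two rarest classes, Z H g and z h G, are the double crossovers. Comparing them with the parentals, only the g allele has switched, so g is the middle locus and the order is z – g – h.
Crossovers in the g–h interval produce the single-crossover classes Z h G and z H g (57 + 77 = 134) plus the double crossovers (12).
RF(g–h) = (134 + 12) / 1533 = 146/1533 = 0.0952 → 9.5 m.u.

9.5 m.u.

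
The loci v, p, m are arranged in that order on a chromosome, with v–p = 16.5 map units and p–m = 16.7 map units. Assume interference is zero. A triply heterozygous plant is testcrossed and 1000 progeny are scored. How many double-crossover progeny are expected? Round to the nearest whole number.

28

Map distances give recombination frequencies of 0.165 and 0.167 for the two intervals.
With no interference, expected double-crossover frequency = 0.165 × 0.167 = 0.02755.
Expected number = 0.02755 × 1000 = 27.55 ≈ 28.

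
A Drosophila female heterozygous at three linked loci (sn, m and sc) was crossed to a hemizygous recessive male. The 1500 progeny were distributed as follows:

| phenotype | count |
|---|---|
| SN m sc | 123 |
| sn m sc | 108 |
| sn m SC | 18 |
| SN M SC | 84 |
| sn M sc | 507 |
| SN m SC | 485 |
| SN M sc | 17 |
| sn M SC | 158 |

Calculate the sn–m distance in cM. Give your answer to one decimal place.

The two most frequent reciprocal classes, SN m SC and sn M sc, are the parental types, so the F1 was SN m SC / sn M sc.
The two rarest classes, sn m SC and SN M sc, are the double crossovers. Comparing them with the parentals, only the sn allele has switched, so sn is the middle locus and the order is m – sn – sc.
Crossovers in the m–sn interval produce the single-crossover classes SN M SC and sn m sc (84 + 108 = 192) plus the double crossovers (35).
RF(m–sn) = (192 + 35) / 1500 = 227/1500 = 0.1513 → 15.1 cM.

15.1 cM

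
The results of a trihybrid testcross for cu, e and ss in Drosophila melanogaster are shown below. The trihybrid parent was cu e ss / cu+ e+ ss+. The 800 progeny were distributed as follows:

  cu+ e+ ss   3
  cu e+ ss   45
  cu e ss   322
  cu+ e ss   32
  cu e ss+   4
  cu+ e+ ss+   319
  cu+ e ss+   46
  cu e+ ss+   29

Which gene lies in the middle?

The two rarest classes, cu e ss+ and cu+ e+ ss, are the double crossovers. Comparing them with the parentals, only the ss allele has switched, so ss is the middle locus and the order is cu – ss – e.

ss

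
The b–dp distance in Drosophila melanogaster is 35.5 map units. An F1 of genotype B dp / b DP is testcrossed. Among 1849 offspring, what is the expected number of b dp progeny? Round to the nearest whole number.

A map distance of 35.5 map units corresponds to a recombination frequency of 0.355.
The F1 is B dp / b DP, so b dp is a recombinant gamete class with expected frequency r/2 = 0.355/2 = 0.1775.
Expected number = 0.1775 × 1849 = 328.20 ≈ 328.

328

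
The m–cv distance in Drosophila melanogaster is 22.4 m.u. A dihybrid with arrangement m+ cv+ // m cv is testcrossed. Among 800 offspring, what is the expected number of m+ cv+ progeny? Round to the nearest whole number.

A map distance of 22.4 m.u. corresponds to a recombination frequency of 0.224.
The F1 is m+ cv+ / m cv, so m+ cv+ is a parental gamete class with expected frequency (1 − r)/2 = 0.776/2 = 0.3880.
Expected number = 0.3880 × 800 = 310.40 ≈ 310.

310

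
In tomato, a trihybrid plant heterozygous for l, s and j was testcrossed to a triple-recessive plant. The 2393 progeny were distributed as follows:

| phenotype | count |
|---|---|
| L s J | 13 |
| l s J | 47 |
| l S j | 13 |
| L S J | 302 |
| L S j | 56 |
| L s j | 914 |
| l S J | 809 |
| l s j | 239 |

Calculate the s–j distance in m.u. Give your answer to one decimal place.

The two most frequent reciprocal classes, l S J and L s j, are the parental types, so the F1 was l S J / L s j.
The two rarest classes, l S j and L s J, are the double crossovers. Comparing them with the parentals, only the j allele has switched, so j is the middle locus and the order is s – j – l.
Crossovers in the s–j interval produce the single-crossover classes l s J and L S j (47 + 56 = 103) plus the double crossovers (26).
RF(s–j) = (103 + 26) / 2393 = 129/2393 = 0.0539 → 5.4 m.u.

5.4 m.u.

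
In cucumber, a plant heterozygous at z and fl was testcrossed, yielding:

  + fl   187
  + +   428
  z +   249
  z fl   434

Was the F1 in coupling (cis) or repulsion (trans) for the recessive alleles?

cis

The two most frequent classes are + + (428) and z fl (434); these are the parental (non-recombinant) types.
So the F1 carried + + on one chromosome and z fl on the other — the recessive alleles are on the same chromosome (cis / coupling).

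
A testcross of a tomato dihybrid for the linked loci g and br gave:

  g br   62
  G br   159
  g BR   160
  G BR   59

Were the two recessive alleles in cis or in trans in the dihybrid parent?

trans

The two most frequent classes are G br (159) and g BR (160); these are the parental (non-recombinant) types.
So the F1 carried G br on one chromosome and g BR on the other — the recessive alleles are on opposite chromosomes (trans / repulsion).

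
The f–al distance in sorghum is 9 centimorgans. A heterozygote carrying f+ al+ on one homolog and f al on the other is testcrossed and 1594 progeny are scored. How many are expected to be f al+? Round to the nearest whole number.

72

A map distance of 9 centimorgans corresponds to a recombination frequency of 0.090.
The F1 is f+ al+ / f al, so f al+ is a recombinant gamete class with expected frequency r/2 = 0.090/2 = 0.0450.
Expected number = 0.0450 × 1594 = 71.73 ≈ 72.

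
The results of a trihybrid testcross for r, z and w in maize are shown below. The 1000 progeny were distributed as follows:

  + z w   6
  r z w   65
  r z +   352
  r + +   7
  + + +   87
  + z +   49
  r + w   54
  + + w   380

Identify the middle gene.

z

The two most frequent reciprocal classes, r z + and + + w, are the parental types, so the F1 was r z + / + + w.
The two rarest classes, r + + and + z w, are the double crossovers. Comparing them with the parentals, only the z allele has switched, so z is the middle locus and the order is w – z – r.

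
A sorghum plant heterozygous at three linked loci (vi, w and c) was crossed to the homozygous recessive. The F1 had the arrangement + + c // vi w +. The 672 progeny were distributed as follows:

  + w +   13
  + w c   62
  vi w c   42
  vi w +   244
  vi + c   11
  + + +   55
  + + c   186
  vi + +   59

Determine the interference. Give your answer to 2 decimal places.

The two rarest classes, vi + c and + w +, are the double crossovers. Comparing them with the parentals, only the vi allele has switched, so vi is the middle locus and the order is c – vi – w.
c–vi: (97 + 24)/672 = 0.1801; vi–w: (121 + 24)/672 = 0.2158.
Expected DCO frequency = 0.1801 × 0.2158 ≈ 0.03887; observed = 24/672 ≈ 0.03571.
Coefficient of coincidence = 0.03571/0.03887 ≈ 0.92; interference = 1 − 0.92 = 0.08.

0.08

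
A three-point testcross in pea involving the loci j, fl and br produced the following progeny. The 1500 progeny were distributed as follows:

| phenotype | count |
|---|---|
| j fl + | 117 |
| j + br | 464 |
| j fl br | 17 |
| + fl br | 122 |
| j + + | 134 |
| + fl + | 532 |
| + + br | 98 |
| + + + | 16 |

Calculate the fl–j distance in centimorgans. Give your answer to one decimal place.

The two most frequent reciprocal classes, j + br and + fl +, are the parental types, so the F1 was j + br / + fl +.
The two rarest classes, j fl br and + + +, are the double crossovers. Comparing them with the parentals, only the fl allele has switched, so fl is the middle locus and the order is j – fl – br.
Crossovers in the j–fl interval produce the single-crossover classes + + br and j fl + (98 + 117 = 215) plus the double crossovers (33).
RF(j–fl) = (215 + 33) / 1500 = 248/1500 = 0.1653 → 16.5 centimorgans.

16.5 centimorgans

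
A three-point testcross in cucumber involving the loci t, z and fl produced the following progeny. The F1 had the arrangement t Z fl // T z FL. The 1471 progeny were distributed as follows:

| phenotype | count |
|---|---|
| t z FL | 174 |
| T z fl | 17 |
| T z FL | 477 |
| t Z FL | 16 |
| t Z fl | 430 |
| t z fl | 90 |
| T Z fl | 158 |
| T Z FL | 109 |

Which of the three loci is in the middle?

The two rarest classes, t Z FL and T z fl, are the double crossovers. Comparing them with the parentals, only the fl allele has switched, so fl is the middle locus and the order is t – fl – z.

fl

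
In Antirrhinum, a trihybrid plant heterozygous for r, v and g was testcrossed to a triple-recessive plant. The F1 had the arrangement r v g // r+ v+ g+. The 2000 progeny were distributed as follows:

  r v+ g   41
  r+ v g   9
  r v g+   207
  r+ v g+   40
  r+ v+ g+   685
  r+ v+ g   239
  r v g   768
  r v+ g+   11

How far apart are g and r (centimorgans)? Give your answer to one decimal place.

The two rarest classes, r+ v g and r v+ g+, are the double crossovers. Comparing them with the parentals, only the r allele has switched, so r is the middle locus and the order is v – r – g.
Crossovers in the r–g interval produce the single-crossover classes r v g+ and r+ v+ g (207 + 239 = 446) plus the double crossovers (20).
RF(r–g) = (446 + 20) / 2000 = 466/2000 = 0.2330 → 23.3 centimorgans.

23.3 centimorgans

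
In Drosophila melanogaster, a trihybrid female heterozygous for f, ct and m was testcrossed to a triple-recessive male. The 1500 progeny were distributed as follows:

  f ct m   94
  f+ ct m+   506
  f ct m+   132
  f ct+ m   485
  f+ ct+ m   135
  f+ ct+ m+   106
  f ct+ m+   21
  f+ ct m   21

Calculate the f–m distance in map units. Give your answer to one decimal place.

The two most frequent reciprocal classes, f ct+ m and f+ ct m+, are the parental types, so the F1 was f ct+ m / f+ ct m+.
The two rarest classes, f ct+ m+ and f+ ct m, are the double crossovers. Comparing them with the parentals, only the m allele has switched, so m is the middle locus and the order is ct – m – f.
Crossovers in the m–f interval produce the single-crossover classes f+ ct+ m and f ct m+ (135 + 132 = 267) plus the double crossovers (42).
RF(m–f) = (267 + 42) / 1500 = 309/1500 = 0.2060 → 20.6 map units.

20.6 map units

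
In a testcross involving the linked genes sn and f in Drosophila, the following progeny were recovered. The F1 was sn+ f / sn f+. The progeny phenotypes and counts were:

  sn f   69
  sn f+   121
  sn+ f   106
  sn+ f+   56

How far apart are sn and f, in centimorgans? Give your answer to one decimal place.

35.5 centimorgans

The recombinant classes are sn+ f+ and sn f: 56 + 69 = 125.
Recombination frequency = 125/352 = 0.3551 ≈ 35.5%, i.e. 35.5 centimorgans.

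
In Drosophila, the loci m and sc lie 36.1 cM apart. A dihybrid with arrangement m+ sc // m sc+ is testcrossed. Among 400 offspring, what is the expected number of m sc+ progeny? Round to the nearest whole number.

128

A map distance of 36.1 cM corresponds to a recombination frequency of 0.361.
The F1 is m+ sc / m sc+, so m sc+ is a parental gamete class with expected frequency (1 − r)/2 = 0.639/2 = 0.3195.
Expected number = 0.3195 × 400 = 127.80 ≈ 128.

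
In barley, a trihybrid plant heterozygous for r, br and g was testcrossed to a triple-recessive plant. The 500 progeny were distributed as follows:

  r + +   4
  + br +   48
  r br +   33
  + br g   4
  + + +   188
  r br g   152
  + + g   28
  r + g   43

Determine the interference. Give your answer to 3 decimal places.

The two most frequent reciprocal classes, r br g and + + +, are the parental types, so the F1 was r br g / + + +.
The two rarest classes, + br g and r + +, are the double crossovers. Comparing them with the parentals, only the r allele has switched, so r is the middle locus and the order is br – r – g.
br–r: (91 + 8)/500 = 0.1980; r–g: (61 + 8)/500 = 0.1380.
Expected DCO frequency = 0.1980 × 0.1380 ≈ 0.02732; observed = 8/500 ≈ 0.01600.
Coefficient of coincidence = 0.01600/0.02732 ≈ 0.586; interference = 1 − 0.586 = 0.414.

0.414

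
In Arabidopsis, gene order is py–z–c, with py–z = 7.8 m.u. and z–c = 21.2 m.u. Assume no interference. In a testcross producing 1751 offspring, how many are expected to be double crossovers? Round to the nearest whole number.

29

Map distances give recombination frequencies of 0.078 and 0.212 for the two intervals.
With no interference, expected double-crossover frequency = 0.078 × 0.212 = 0.01654.
Expected number = 0.01654 × 1751 = 28.95 ≈ 29.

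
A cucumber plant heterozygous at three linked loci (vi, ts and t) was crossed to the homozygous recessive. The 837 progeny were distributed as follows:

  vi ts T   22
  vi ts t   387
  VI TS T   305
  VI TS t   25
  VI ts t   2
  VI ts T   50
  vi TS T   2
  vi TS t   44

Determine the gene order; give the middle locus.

The two most frequent reciprocal classes, vi ts t and VI TS T, are the parental types, so the F1 was vi ts t / VI TS T.
The two rarest classes, VI ts t and vi TS T, are the double crossovers. Comparing them with the parentals, only the vi allele has switched, so vi is the middle locus and the order is ts – vi – t.

vi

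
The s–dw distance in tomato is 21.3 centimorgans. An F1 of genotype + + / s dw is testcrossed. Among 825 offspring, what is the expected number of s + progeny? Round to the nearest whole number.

88

A map distance of 21.3 centimorgans corresponds to a recombination frequency of 0.213.
The F1 is + + / s dw, so s + is a recombinant gamete class with expected frequency r/2 = 0.213/2 = 0.1065.
Expected number = 0.1065 × 825 = 87.86 ≈ 88.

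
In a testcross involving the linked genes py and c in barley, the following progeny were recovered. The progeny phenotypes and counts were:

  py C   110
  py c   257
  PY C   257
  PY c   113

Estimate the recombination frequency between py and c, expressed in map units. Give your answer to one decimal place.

The two most frequent classes, PY C (257) and py c (257), are the parental types, so the F1 was PY C / py c.
The recombinant classes are PY c and py C: 113 + 110 = 223.
Recombination frequency = 223/737 = 0.3026 ≈ 30.3%, i.e. 30.3 map units.

30.3 map units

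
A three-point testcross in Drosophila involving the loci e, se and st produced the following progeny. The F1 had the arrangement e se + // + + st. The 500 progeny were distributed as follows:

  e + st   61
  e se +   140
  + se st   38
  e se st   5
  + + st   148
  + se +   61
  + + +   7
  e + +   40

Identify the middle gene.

The two rarest classes, e se st and + + +, are the double crossovers. Comparing them with the parentals, only the st allele has switched, so st is the middle locus and the order is se – st – e.

st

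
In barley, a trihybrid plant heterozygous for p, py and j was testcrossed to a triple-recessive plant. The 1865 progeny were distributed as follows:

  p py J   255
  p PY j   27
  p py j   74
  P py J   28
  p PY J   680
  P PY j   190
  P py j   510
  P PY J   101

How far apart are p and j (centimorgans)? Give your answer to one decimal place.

12.3 centimorgans

The two most frequent reciprocal classes, P py j and p PY J, are the parental types, so the F1 was P py j / p PY J.
The two rarest classes, P py J and p PY j, are the double crossovers. Comparing them with the parentals, only the j allele has switched, so j is the middle locus and the order is py – j – p.
Crossovers in the j–p interval produce the single-crossover classes p py j and P PY J (74 + 101 = 175) plus the double crossovers (55).
RF(j–p) = (175 + 55) / 1865 = 230/1865 = 0.1233 → 12.3 centimorgans.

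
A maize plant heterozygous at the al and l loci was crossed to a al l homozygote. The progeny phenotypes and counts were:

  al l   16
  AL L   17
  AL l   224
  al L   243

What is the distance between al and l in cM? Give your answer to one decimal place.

6.6 cM

The two most frequent classes, AL l (224) and al L (243), are the parental types, so the F1 was AL l / al L.
The recombinant classes are AL L and al l: 17 + 16 = 33.
Recombination frequency = 33/500 = 0.0660 ≈ 6.6%, i.e. 6.6 cM.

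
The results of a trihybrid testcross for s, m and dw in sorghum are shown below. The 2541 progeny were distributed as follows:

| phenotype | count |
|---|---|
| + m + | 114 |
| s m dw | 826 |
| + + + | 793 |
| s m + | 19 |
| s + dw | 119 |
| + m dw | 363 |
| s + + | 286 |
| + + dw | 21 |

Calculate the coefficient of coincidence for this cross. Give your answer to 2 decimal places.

0.54

The two most frequent reciprocal classes, s m dw and + + +, are the parental types, so the F1 was s m dw / + + +.
The two rarest classes, s m + and + + dw, are the double crossovers. Comparing them with the parentals, only the dw allele has switched, so dw is the middle locus and the order is s – dw – m.
s–dw: (649 + 40)/2541 = 0.2712; dw–m: (233 + 40)/2541 = 0.1074.
Expected DCO frequency = 0.2712 × 0.1074 ≈ 0.02913; observed = 40/2541 ≈ 0.01574.
Coefficient of coincidence = 0.01574/0.02913 ≈ 0.54.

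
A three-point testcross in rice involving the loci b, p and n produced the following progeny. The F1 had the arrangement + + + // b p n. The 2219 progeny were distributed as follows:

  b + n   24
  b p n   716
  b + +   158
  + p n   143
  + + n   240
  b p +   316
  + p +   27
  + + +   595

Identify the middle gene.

The two rarest classes, + p + and b + n, are the double crossovers. Comparing them with the parentals, only the p allele has switched, so p is the middle locus and the order is n – p – b.

p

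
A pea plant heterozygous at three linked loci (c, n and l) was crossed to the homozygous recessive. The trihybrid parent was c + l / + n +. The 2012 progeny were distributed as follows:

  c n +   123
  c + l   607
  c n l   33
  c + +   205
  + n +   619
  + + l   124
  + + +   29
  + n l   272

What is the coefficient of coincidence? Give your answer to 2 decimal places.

The two rarest classes, c n l and + + +, are the double crossovers. Comparing them with the parentals, only the n allele has switched, so n is the middle locus and the order is c – n – l.
c–n: (247 + 62)/2012 = 0.1536; n–l: (477 + 62)/2012 = 0.2679.
Expected DCO frequency = 0.1536 × 0.2679 ≈ 0.04115; observed = 62/2012 ≈ 0.03082.
Coefficient of coincidence = 0.03082/0.04115 ≈ 0.75.

0.75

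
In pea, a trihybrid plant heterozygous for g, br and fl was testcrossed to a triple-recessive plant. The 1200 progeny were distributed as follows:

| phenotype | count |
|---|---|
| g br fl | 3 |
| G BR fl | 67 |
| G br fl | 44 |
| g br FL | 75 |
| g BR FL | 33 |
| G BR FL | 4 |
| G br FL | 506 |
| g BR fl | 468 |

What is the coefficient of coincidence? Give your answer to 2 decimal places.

The two most frequent reciprocal classes, G br FL and g BR fl, are the parental types, so the F1 was G br FL / g BR fl.
The two rarest classes, G BR FL and g br fl, are the double crossovers. Comparing them with the parentals, only the br allele has switched, so br is the middle locus and the order is fl – br – g.
fl–br: (77 + 7)/1200 = 0.0700; br–g: (142 + 7)/1200 = 0.1242.
Expected DCO frequency = 0.0700 × 0.1242 ≈ 0.00869; observed = 7/1200 ≈ 0.00583.
Coefficient of coincidence = 0.00583/0.00869 ≈ 0.67.

0.67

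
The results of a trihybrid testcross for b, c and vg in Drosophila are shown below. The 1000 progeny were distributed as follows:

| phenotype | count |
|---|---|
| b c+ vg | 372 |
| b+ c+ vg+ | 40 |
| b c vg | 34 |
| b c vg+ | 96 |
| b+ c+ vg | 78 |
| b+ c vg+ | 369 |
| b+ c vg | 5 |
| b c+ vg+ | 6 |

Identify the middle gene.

The two most frequent reciprocal classes, b c+ vg and b+ c vg+, are the parental types, so the F1 was b c+ vg / b+ c vg+.
The two rarest classes, b c+ vg+ and b+ c vg, are the double crossovers. Comparing them with the parentals, only the vg allele has switched, so vg is the middle locus and the order is c – vg – b.

vg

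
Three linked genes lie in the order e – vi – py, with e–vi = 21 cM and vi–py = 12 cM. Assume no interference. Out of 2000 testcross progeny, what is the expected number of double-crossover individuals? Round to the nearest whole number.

50

Map distances give recombination frequencies of 0.210 and 0.120 for the two intervals.
With no interference, expected double-crossover frequency = 0.210 × 0.120 = 0.02520.
Expected number = 0.02520 × 2000 = 50.40 ≈ 50.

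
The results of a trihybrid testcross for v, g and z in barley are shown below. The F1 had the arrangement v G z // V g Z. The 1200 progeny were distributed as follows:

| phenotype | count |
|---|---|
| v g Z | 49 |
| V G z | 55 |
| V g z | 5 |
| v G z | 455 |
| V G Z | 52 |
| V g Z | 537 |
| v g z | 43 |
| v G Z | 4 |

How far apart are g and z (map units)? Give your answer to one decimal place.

The two rarest classes, v G Z and V g z, are the double crossovers. Comparing them with the parentals, only the z allele has switched, so z is the middle locus and the order is g – z – v.
Crossovers in the g–z interval produce the single-crossover classes v g z and V G Z (43 + 52 = 95) plus the double crossovers (9).
RF(g–z) = (95 + 9) / 1200 = 104/1200 = 0.0867 → 8.7 map units.

8.7 map units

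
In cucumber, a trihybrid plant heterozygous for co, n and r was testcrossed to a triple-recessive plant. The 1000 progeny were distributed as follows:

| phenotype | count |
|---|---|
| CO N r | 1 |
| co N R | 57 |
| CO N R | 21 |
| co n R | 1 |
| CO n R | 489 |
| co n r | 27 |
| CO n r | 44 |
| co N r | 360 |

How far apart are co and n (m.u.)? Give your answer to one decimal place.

The two most frequent reciprocal classes, CO n R and co N r, are the parental types, so the F1 was CO n R / co N r.
The two rarest classes, co n R and CO N r, are the double crossovers. Comparing them with the parentals, only the co allele has switched, so co is the middle locus and the order is n – co – r.
Crossovers in the n–co interval produce the single-crossover classes CO N R and co n r (21 + 27 = 48) plus the double crossovers (2).
RF(n–co) = (48 + 2) / 1000 = 50/1000 = 0.0500 → 5.0 m.u.

5.0 m.u.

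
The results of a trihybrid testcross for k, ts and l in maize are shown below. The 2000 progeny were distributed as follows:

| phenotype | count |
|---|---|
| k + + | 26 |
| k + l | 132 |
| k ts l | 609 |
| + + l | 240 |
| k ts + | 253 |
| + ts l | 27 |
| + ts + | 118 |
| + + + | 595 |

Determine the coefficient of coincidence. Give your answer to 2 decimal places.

The two most frequent reciprocal classes, + + + and k ts l, are the parental types, so the F1 was + + + / k ts l.
The two rarest classes, k + + and + ts l, are the double crossovers. Comparing them with the parentals, only the k allele has switched, so k is the middle locus and the order is ts – k – l.
ts–k: (250 + 53)/2000 = 0.1515; k–l: (493 + 53)/2000 = 0.2730.
Expected DCO frequency = 0.1515 × 0.2730 ≈ 0.04136; observed = 53/2000 ≈ 0.02650.
Coefficient of coincidence = 0.02650/0.04136 ≈ 0.64.

0.64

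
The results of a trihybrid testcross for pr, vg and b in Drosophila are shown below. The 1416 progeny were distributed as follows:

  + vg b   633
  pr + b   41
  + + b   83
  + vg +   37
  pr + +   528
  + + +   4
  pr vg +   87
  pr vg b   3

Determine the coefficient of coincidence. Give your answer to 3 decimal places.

The two most frequent reciprocal classes, pr + + and + vg b, are the parental types, so the F1 was pr + + / + vg b.
The two rarest classes, + + + and pr vg b, are the double crossovers. Comparing them with the parentals, only the pr allele has switched, so pr is the middle locus and the order is vg – pr – b.
vg–pr: (170 + 7)/1416 = 0.1250; pr–b: (78 + 7)/1416 = 0.0600.
Expected DCO frequency = 0.1250 × 0.0600 ≈ 0.00750; observed = 7/1416 ≈ 0.00494.
Coefficient of coincidence = 0.00494/0.00750 ≈ 0.659.

0.659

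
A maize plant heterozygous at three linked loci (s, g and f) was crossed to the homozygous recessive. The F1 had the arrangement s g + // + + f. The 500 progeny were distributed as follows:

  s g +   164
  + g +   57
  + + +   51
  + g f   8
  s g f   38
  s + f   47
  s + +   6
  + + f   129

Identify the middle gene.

The two rarest classes, s + + and + g f, are the double crossovers. Comparing them with the parentals, only the g allele has switched, so g is the middle locus and the order is s – g – f.

g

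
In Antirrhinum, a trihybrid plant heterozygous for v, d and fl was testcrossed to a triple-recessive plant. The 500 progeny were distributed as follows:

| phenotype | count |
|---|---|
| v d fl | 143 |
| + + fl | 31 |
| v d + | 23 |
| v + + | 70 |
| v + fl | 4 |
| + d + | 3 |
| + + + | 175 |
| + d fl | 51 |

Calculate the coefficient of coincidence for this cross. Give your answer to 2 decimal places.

0.45

The two most frequent reciprocal classes, + + + and v d fl, are the parental types, so the F1 was + + + / v d fl.
The two rarest classes, + d + and v + fl, are the double crossovers. Comparing them with the parentals, only the d allele has switched, so d is the middle locus and the order is v – d – fl.
v–d: (121 + 7)/500 = 0.2560; d–fl: (54 + 7)/500 = 0.1220.
Expected DCO frequency = 0.2560 × 0.1220 ≈ 0.03123; observed = 7/500 ≈ 0.01400.
Coefficient of coincidence = 0.01400/0.03123 ≈ 0.45.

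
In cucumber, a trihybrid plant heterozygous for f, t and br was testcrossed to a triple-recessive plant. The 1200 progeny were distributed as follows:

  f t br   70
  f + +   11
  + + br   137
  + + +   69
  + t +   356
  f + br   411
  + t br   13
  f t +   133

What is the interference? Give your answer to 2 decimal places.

The two most frequent reciprocal classes, f + br and + t +, are the parental types, so the F1 was f + br / + t +.
The two rarest classes, f + + and + t br, are the double crossovers. Comparing them with the parentals, only the br allele has switched, so br is the middle locus and the order is f – br – t.
f–br: (270 + 24)/1200 = 0.2450; br–t: (139 + 24)/1200 = 0.1358.
Expected DCO frequency = 0.2450 × 0.1358 ≈ 0.03327; observed = 24/1200 ≈ 0.02000.
Coefficient of coincidence = 0.02000/0.03327 ≈ 0.60; interference = 1 − 0.60 = 0.40.

0.40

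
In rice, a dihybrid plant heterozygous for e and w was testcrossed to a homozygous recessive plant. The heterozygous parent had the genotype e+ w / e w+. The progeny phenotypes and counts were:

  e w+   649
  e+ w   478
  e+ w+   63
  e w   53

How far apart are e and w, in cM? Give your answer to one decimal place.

9.3 cM

The recombinant classes are e+ w+ and e w: 63 + 53 = 116.
Recombination frequency = 116/1243 = 0.0933 ≈ 9.3%, i.e. 9.3 cM.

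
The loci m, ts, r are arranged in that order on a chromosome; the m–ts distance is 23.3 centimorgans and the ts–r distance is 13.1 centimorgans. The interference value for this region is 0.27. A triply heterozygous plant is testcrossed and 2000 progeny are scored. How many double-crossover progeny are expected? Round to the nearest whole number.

Map distances give recombination frequencies of 0.233 and 0.131 for the two intervals.
With interference 0.27 (so coincidence = 0.73), expected double-crossover frequency = 0.233 × 0.131 × 0.73 = 0.02228.
Expected number = 0.02228 × 2000 = 44.56 ≈ 45.

45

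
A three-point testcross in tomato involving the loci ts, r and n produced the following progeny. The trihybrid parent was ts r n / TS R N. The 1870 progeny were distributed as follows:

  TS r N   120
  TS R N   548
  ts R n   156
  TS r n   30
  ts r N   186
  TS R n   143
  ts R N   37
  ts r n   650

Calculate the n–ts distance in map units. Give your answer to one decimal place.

21.2 map units

The two rarest classes, TS r n and ts R N, are the double crossovers. Comparing them with the parentals, only the ts allele has switched, so ts is the middle locus and the order is n – ts – r.
Crossovers in the n–ts interval produce the single-crossover classes ts r N and TS R n (186 + 143 = 329) plus the double crossovers (67).
RF(n–ts) = (329 + 67) / 1870 = 396/1870 = 0.2118 → 21.2 map units.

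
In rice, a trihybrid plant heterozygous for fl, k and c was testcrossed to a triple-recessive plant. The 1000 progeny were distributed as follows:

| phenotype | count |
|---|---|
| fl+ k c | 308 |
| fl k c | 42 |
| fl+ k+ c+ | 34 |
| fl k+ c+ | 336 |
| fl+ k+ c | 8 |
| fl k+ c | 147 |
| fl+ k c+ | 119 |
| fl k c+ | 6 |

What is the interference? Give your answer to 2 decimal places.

The two most frequent reciprocal classes, fl+ k c and fl k+ c+, are the parental types, so the F1 was fl+ k c / fl k+ c+.
The two rarest classes, fl+ k+ c and fl k c+, are the double crossovers. Comparing them with the parentals, only the k allele has switched, so k is the middle locus and the order is fl – k – c.
fl–k: (76 + 14)/1000 = 0.0900; k–c: (266 + 14)/1000 = 0.2800.
Expected DCO frequency = 0.0900 × 0.2800 ≈ 0.02520; observed = 14/1000 ≈ 0.01400.
Coefficient of coincidence = 0.01400/0.02520 ≈ 0.56; interference = 1 − 0.56 = 0.44.

0.44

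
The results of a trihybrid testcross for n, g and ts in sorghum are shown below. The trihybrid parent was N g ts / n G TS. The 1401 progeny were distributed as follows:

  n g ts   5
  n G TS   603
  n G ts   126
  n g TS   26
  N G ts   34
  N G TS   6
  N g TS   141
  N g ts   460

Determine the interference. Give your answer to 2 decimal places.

The two rarest classes, n g ts and N G TS, are the double crossovers. Comparing them with the parentals, only the n allele has switched, so n is the middle locus and the order is ts – n – g.
ts–n: (267 + 11)/1401 = 0.1984; n–g: (60 + 11)/1401 = 0.0507.
Expected DCO frequency = 0.1984 × 0.0507 ≈ 0.01006; observed = 11/1401 ≈ 0.00785.
Coefficient of coincidence = 0.00785/0.01006 ≈ 0.78; interference = 1 − 0.78 = 0.22.

0.22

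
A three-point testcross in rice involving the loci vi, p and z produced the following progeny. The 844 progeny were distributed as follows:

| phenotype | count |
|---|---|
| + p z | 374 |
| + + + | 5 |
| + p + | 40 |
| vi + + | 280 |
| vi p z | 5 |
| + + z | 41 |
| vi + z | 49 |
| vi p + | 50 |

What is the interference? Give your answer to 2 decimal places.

0.16

The two most frequent reciprocal classes, vi + + and + p z, are the parental types, so the F1 was vi + + / + p z.
The two rarest classes, + + + and vi p z, are the double crossovers. Comparing them with the parentals, only the vi allele has switched, so vi is the middle locus and the order is z – vi – p.
z–vi: (89 + 10)/844 = 0.1173; vi–p: (91 + 10)/844 = 0.1197.
Expected DCO frequency = 0.1173 × 0.1197 ≈ 0.01404; observed = 10/844 ≈ 0.01185.
Coefficient of coincidence = 0.01185/0.01404 ≈ 0.84; interference = 1 − 0.84 = 0.16.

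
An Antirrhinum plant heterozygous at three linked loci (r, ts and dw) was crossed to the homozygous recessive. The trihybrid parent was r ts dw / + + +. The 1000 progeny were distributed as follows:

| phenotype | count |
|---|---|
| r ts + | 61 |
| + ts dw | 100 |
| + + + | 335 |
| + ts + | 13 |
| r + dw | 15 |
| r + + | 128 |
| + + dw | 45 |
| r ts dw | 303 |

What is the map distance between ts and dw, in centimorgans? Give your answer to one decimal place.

The two rarest classes, r + dw and + ts +, are the double crossovers. Comparing them with the parentals, only the ts allele has switched, so ts is the middle locus and the order is r – ts – dw.
Crossovers in the ts–dw interval produce the single-crossover classes r ts + and + + dw (61 + 45 = 106) plus the double crossovers (28).
RF(ts–dw) = (106 + 28) / 1000 = 134/1000 = 0.1340 → 13.4 centimorgans.

13.4 centimorgans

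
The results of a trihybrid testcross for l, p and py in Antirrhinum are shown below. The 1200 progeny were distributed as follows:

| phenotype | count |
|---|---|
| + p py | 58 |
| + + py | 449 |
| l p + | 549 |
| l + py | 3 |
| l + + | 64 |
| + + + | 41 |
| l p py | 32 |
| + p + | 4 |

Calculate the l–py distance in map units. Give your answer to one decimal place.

6.7 map units

The two most frequent reciprocal classes, + + py and l p +, are the parental types, so the F1 was + + py / l p +.
The two rarest classes, l + py and + p +, are the double crossovers. Comparing them with the parentals, only the l allele has switched, so l is the middle locus and the order is p – l – py.
Crossovers in the l–py interval produce the single-crossover classes + + + and l p py (41 + 32 = 73) plus the double crossovers (7).
RF(l–py) = (73 + 7) / 1200 = 80/1200 = 0.0667 → 6.7 map units.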